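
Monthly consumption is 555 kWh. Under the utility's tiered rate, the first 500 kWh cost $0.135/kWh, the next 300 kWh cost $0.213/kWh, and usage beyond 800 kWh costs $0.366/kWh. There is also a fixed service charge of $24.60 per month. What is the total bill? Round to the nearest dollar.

First 500 kWh × $0.135 = $67.50
Next 55 kWh × $0.213 = $11.71
Remaining tier: 0 kWh (not reached)
Energy charge = $79.22; + service $24.60 = $103.81 ≈ $104

$104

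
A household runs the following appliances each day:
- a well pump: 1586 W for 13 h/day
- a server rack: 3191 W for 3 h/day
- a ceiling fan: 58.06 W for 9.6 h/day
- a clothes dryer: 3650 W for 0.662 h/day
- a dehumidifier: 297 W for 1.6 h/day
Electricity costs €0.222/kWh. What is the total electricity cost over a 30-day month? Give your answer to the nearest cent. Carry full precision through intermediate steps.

€224.04

well pump: 1586 W × 13 h × 30 d = 618,540 Wh = 618.5 kWh
server rack: 3191 W × 3 h × 30 d = 287,190 Wh = 287.2 kWh
ceiling fan: 58.06 W × 9.6 h × 30 d = 16,721 Wh = 16.72 kWh
clothes dryer: 3650 W × 0.662 h × 30 d = 72,489 Wh = 72.49 kWh
dehumidifier: 297 W × 1.6 h × 30 d = 14,256 Wh = 14.26 kWh
Total energy = 618.5 + 287.2 + 16.72 + 72.49 + 14.26 = 1,009 kWh
Cost = 1,009 kWh × €0.222 = €224.04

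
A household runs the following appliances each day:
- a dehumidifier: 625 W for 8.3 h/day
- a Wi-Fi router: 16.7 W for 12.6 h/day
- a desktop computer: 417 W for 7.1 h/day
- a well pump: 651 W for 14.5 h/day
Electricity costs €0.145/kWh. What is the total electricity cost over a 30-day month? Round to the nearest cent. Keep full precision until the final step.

dehumidifier: 625 W × 8.3 h × 30 d = 155,625 Wh = 155.6 kWh
Wi-Fi router: 16.7 W × 12.6 h × 30 d = 6,313 Wh = 6.313 kWh
desktop computer: 417 W × 7.1 h × 30 d = 88,821 Wh = 88.82 kWh
well pump: 651 W × 14.5 h × 30 d = 283,185 Wh = 283.2 kWh
Total energy = 155.6 + 6.313 + 88.82 + 283.2 = 533.9 kWh
Cost = 533.9 kWh × €0.145 = €77.42

€77.42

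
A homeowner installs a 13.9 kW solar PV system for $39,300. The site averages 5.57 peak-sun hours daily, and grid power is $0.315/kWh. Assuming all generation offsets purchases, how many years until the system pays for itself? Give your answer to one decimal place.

4.4 years

Daily generation = 13.9 kW × 5.57 h = 77.42 kWh
Annual generation = 77.42 × 365 = 28259 kWh
Annual savings = 28259 × $0.315 = $8,901.71
Payback = $39,300 / $8,901.71 = 4.41 years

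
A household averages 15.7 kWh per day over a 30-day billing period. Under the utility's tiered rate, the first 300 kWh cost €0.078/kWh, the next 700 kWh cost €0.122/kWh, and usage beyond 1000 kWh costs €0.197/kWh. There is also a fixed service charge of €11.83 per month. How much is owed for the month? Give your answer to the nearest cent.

€56.09

Usage = 15.7 kWh/day × 30 days = 471 kWh
First 300 kWh × €0.078 = €23.40
Next 171 kWh × €0.122 = €20.86
Remaining tier: 0 kWh (not reached)
Energy charge = €44.26; + service €11.83 = €56.09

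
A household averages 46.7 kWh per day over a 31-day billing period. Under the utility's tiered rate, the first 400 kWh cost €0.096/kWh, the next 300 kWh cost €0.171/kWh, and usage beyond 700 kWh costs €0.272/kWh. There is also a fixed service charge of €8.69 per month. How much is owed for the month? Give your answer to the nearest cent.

Usage = 46.7 kWh/day × 31 days = 1447.7 kWh
First 400 kWh × €0.096 = €38.40
Next 300 kWh × €0.171 = €51.30
Remaining 747.7 kWh × €0.272 = €203.37
Energy charge = €293.07; + service €8.69 = €301.76

€301.76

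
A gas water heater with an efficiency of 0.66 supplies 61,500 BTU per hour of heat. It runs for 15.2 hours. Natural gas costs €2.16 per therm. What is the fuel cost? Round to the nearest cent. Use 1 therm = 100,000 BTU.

Heat delivered = 61,500 BTU/h × 15.2 h = 934,800 BTU
Gas input = 934,800 / 0.66 = 1,416,364 BTU
= 1,416,364 / 100,000 = 14.16 therm
Cost = 14.16 × €2.16/therm = €30.59

€30.59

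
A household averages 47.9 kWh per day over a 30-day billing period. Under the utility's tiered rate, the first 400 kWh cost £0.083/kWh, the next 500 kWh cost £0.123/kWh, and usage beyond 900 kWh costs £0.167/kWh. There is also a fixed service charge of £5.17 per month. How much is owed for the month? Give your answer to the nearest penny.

Usage = 47.9 kWh/day × 30 days = 1437 kWh
First 400 kWh × £0.083 = £33.20
Next 500 kWh × £0.123 = £61.50
Remaining 537 kWh × £0.167 = £89.68
Energy charge = £184.38; + service £5.17 = £189.55

£189.55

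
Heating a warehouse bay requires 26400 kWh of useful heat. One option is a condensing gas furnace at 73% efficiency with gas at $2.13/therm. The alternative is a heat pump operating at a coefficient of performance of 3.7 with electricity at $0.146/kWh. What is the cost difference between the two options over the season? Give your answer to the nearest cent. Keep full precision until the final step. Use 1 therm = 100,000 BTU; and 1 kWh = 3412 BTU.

Heat load = 26400 kWh × 3412 = 90,076,800 BTU
Gas: input = 90,076,800 / 0.73 = 123,392,877 BTU = 1,234 therm → 1,234 × $2.13 = $2,628.27
Heat pump: 90,076,800 BTU / 3412 = 26,400 kWh heat; / 3.7 = 7,135 kWh in → × $0.146 = $1,041.73
Difference = |$2,628.27 − $1,041.73| = $1,586.54

$1586.54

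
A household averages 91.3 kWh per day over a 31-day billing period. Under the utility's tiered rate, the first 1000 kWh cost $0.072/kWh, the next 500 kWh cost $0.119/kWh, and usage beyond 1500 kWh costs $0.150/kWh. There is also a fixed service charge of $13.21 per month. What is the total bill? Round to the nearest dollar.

$344

Usage = 91.3 kWh/day × 31 days = 2830.3 kWh
First 1000 kWh × $0.072 = $72.00
Next 500 kWh × $0.119 = $59.50
Remaining 1330.3 kWh × $0.150 = $199.55
Energy charge = $331.05; + service $13.21 = $344.25 ≈ $344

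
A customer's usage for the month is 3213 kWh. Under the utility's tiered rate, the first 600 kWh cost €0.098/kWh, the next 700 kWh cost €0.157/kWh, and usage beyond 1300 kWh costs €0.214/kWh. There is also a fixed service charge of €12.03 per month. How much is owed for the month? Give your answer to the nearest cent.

€590.11

First 600 kWh × €0.098 = €58.80
Next 700 kWh × €0.157 = €109.90
Remaining 1913 kWh × €0.214 = €409.38
Energy charge = €578.08; + service €12.03 = €590.11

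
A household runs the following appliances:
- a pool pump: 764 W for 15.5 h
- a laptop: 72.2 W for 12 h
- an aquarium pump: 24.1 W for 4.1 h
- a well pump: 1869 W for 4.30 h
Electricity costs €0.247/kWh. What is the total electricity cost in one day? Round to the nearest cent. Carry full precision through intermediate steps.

€5.15

pool pump: 764 W × 15.5 h = 11,842 Wh = 11.84 kWh
laptop: 72.2 W × 12 h = 866 Wh = 0.8664 kWh
aquarium pump: 24.1 W × 4.1 h = 99 Wh = 0.09881 kWh
well pump: 1869 W × 4.30 h = 8,037 Wh = 8.037 kWh
Total energy = 11.84 + 0.8664 + 0.09881 + 8.037 = 20.84 kWh
Cost = 20.84 kWh × €0.247 = €5.15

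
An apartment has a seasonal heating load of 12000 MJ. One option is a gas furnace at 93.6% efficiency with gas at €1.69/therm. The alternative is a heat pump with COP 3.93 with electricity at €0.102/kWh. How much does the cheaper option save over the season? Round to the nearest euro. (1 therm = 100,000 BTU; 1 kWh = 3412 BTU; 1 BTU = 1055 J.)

€119

Heat load = 12000 MJ = 12,000,000,000 J / 1055 = 11,374,408 BTU
Gas: input = 11,374,408 / 0.936 = 12,152,145 BTU = 121.5 therm → 121.5 × €1.69 = €205.37
Heat pump: 11,374,408 BTU / 3412 = 3,334 kWh heat; / 3.93 = 848.3 kWh in → × €0.102 = €86.52
Difference = |€205.37 − €86.52| = €118.85 ≈ €119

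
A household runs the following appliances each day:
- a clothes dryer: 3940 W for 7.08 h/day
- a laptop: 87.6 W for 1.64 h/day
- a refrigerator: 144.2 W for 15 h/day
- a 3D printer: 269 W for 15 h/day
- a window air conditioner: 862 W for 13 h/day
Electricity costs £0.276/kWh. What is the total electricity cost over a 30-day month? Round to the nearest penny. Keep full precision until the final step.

clothes dryer: 3940 W × 7.08 h × 30 d = 836,856 Wh = 836.9 kWh
laptop: 87.6 W × 1.64 h × 30 d = 4,310 Wh = 4.31 kWh
refrigerator: 144.2 W × 15 h × 30 d = 64,890 Wh = 64.89 kWh
3D printer: 269 W × 15 h × 30 d = 121,050 Wh = 121 kWh
window air conditioner: 862 W × 13 h × 30 d = 336,180 Wh = 336.2 kWh
Total energy = 836.9 + 4.31 + 64.89 + 121 + 336.2 = 1,363 kWh
Cost = 1,363 kWh × £0.276 = £376.27

£376.27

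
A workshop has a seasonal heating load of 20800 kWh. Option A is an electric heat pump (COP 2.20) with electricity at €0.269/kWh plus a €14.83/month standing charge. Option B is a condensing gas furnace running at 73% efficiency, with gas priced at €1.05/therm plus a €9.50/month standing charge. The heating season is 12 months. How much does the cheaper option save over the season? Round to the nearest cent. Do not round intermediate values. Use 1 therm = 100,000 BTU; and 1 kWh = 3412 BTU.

Heat load = 20800 kWh × 3412 = 70,969,600 BTU
Gas: input = 70,969,600 / 0.73 = 97,218,630 BTU = 972.2 therm → 972.2 × €1.05 = €1,020.80; + 12 × €9.50 standing = €1,134.80
Heat pump: 70,969,600 BTU / 3412 = 20,800 kWh heat; / 2.20 = 9,455 kWh in → × €0.269 = €2,543.27; + 12 × €14.83 standing = €2,721.23
Difference = |€1,134.80 − €2,721.23| = €1,586.44

€1586.44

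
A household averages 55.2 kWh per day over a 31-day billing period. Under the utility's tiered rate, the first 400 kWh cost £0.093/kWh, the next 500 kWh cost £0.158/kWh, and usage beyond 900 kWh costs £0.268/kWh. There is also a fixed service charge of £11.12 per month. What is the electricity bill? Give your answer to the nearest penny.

£344.72

Usage = 55.2 kWh/day × 31 days = 1711.2 kWh
First 400 kWh × £0.093 = £37.20
Next 500 kWh × £0.158 = £79.00
Remaining 811.2 kWh × £0.268 = £217.40
Energy charge = £333.60; + service £11.12 = £344.72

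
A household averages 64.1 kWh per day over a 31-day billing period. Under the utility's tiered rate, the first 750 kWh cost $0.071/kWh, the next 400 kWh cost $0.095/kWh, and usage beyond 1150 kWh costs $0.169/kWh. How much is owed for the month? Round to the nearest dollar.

Usage = 64.1 kWh/day × 31 days = 1987.1 kWh
First 750 kWh × $0.071 = $53.25
Next 400 kWh × $0.095 = $38.00
Remaining 837.1 kWh × $0.169 = $141.47
Total = $232.72 ≈ $233

$233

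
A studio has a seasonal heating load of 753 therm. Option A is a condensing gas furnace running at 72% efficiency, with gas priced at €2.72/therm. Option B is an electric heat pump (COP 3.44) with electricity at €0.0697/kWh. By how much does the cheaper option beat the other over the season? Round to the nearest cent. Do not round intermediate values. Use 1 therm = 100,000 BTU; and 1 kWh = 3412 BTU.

Heat load = 753 therm × 100,000 = 75,300,000 BTU
Gas: input = 75,300,000 / 0.72 = 104,583,333 BTU = 1,046 therm → 1,046 × €2.72 = €2,844.67
Heat pump: 75,300,000 BTU / 3412 = 22,070 kWh heat; / 3.44 = 6,415 kWh in → × €0.0697 = €447.16
Difference = |€2,844.67 − €447.16| = €2,397.51

€2397.51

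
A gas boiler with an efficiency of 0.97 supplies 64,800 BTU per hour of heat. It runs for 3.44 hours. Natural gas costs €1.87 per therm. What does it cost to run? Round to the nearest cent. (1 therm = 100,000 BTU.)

€4.30

Heat delivered = 64,800 BTU/h × 3.44 h = 222,912 BTU
Gas input = 222,912 / 0.97 = 229,806 BTU
= 229,806 / 100,000 = 2.298 therm
Cost = 2.298 × €1.87/therm = €4.30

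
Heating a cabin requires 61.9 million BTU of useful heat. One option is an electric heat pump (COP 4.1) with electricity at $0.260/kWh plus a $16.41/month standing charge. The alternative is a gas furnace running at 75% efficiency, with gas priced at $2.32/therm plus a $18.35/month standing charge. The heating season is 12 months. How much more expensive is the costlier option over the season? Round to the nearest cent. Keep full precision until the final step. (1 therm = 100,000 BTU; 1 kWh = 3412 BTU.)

$787.59

Heat load = 61.9 × 10⁶ BTU = 61,900,000 BTU
Gas: input = 61,900,000 / 0.75 = 82,533,333 BTU = 825.3 therm → 825.3 × $2.32 = $1,914.77; + 12 × $18.35 standing = $2,134.97
Heat pump: 61,900,000 BTU / 3412 = 18,140 kWh heat; / 4.1 = 4,425 kWh in → × $0.260 = $1,150.46; + 12 × $16.41 standing = $1,347.38
Difference = |$2,134.97 − $1,347.38| = $787.59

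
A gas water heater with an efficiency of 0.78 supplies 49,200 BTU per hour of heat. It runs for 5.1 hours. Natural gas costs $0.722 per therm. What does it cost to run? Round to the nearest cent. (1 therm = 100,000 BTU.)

$2.32

Heat delivered = 49,200 BTU/h × 5.1 h = 250,920 BTU
Gas input = 250,920 / 0.78 = 321,692 BTU
= 321,692 / 100,000 = 3.217 therm
Cost = 3.217 × $0.722/therm = $2.32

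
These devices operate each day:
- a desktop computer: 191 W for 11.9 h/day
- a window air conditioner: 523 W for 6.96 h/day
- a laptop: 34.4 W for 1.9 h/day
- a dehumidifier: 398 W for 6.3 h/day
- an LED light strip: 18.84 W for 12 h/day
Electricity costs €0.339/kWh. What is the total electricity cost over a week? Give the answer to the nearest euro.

€21

desktop computer: 191 W × 11.9 h × 7 d = 15,910 Wh = 15.91 kWh
window air conditioner: 523 W × 6.96 h × 7 d = 25,481 Wh = 25.48 kWh
laptop: 34.4 W × 1.9 h × 7 d = 458 Wh = 0.4575 kWh
dehumidifier: 398 W × 6.3 h × 7 d = 17,552 Wh = 17.55 kWh
LED light strip: 18.84 W × 12 h × 7 d = 1,583 Wh = 1.583 kWh
Total energy = 15.91 + 25.48 + 0.4575 + 17.55 + 1.583 = 60.98 kWh
Cost = 60.98 kWh × €0.339 = €20.67 ≈ €21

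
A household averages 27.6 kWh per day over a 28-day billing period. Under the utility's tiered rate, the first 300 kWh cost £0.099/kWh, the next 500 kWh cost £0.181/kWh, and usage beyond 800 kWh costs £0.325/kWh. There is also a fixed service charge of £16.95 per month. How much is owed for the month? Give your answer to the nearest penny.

£132.23

Usage = 27.6 kWh/day × 28 days = 772.8 kWh
First 300 kWh × £0.099 = £29.70
Next 472.8 kWh × £0.181 = £85.58
Remaining tier: 0 kWh (not reached)
Energy charge = £115.28; + service £16.95 = £132.23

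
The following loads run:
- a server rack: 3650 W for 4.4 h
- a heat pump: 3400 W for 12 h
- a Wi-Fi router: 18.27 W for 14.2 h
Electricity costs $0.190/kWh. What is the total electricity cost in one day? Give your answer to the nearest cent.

$10.85

server rack: 3650 W × 4.4 h = 16,060 Wh = 16.06 kWh
heat pump: 3400 W × 12 h = 40,800 Wh = 40.8 kWh
Wi-Fi router: 18.27 W × 14.2 h = 259 Wh = 0.2594 kWh
Total energy = 16.06 + 40.8 + 0.2594 = 57.12 kWh
Cost = 57.12 kWh × $0.190 = $10.85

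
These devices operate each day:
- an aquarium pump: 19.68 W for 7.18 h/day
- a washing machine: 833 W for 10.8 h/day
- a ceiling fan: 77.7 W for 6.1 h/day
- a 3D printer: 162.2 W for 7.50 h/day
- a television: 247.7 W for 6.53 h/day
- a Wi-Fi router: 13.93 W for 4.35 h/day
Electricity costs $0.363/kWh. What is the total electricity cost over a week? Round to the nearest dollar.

aquarium pump: 19.68 W × 7.18 h × 7 d = 989 Wh = 0.9891 kWh
washing machine: 833 W × 10.8 h × 7 d = 62,975 Wh = 62.97 kWh
ceiling fan: 77.7 W × 6.1 h × 7 d = 3,318 Wh = 3.318 kWh
3D printer: 162.2 W × 7.50 h × 7 d = 8,516 Wh = 8.515 kWh
television: 247.7 W × 6.53 h × 7 d = 11,322 Wh = 11.32 kWh
Wi-Fi router: 13.93 W × 4.35 h × 7 d = 424 Wh = 0.4242 kWh
Total energy = 0.9891 + 62.97 + 3.318 + 8.515 + 11.32 + 0.4242 = 87.54 kWh
Cost = 87.54 kWh × $0.363 = $31.78 ≈ $32

$32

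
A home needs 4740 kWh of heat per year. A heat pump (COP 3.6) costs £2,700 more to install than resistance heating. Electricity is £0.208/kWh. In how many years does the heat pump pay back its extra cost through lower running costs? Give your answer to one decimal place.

Resistance: 4740 kWh × £0.208 = £985.92/yr
Heat pump: 4740 / 3.6 = 1317 kWh in → × £0.208 = £273.87/yr
Annual savings = £712.05
Payback = £2,700 / £712.05 = 3.79 years

3.8 years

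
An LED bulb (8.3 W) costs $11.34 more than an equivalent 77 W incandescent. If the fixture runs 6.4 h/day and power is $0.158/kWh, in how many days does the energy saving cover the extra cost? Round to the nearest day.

163 days

Power saved = 77 − 8.3 = 68.7 W
Daily energy saved = 68.7 W × 6.4 h = 439.7 Wh = 0.43968 kWh
Daily savings = 0.43968 × $0.158 = $0.0695
Payback = $11.34 / $0.0695 per day = 163.2 days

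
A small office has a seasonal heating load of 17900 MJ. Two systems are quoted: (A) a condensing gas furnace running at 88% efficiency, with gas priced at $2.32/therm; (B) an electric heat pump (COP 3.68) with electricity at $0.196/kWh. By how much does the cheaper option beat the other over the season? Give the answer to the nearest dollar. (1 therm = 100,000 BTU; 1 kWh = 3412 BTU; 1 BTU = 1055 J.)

$182

Heat load = 17900 MJ = 17,900,000,000 J / 1055 = 16,966,825 BTU
Gas: input = 16,966,825 / 0.88 = 19,280,483 BTU = 192.8 therm → 192.8 × $2.32 = $447.31
Heat pump: 16,966,825 BTU / 3412 = 4,973 kWh heat; / 3.68 = 1,351 kWh in → × $0.196 = $264.85
Difference = |$447.31 − $264.85| = $182.46 ≈ $182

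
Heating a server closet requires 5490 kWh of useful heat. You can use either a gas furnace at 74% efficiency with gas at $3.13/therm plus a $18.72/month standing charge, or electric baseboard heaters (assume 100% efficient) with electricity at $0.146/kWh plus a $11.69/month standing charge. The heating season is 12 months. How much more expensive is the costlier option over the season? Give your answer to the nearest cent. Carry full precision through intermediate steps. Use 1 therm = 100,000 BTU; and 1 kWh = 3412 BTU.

$75.13

Heat load = 5490 kWh × 3412 = 18,731,880 BTU
Gas: input = 18,731,880 / 0.74 = 25,313,351 BTU = 253.1 therm → 253.1 × $3.13 = $792.31; + 12 × $18.72 standing = $1,016.95
Electric: 18,731,880 BTU / 3412 = 5,490 kWh → × $0.146 = $801.54; + 12 × $11.69 standing = $941.82
Difference = |$1,016.95 − $941.82| = $75.13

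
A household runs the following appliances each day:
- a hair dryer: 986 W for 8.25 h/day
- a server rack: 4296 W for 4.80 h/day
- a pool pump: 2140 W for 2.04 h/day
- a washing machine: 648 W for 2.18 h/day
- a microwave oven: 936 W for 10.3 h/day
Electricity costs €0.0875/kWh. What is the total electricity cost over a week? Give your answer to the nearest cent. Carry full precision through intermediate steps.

€27.06

hair dryer: 986 W × 8.25 h × 7 d = 56,942 Wh = 56.94 kWh
server rack: 4296 W × 4.80 h × 7 d = 144,346 Wh = 144.3 kWh
pool pump: 2140 W × 2.04 h × 7 d = 30,559 Wh = 30.56 kWh
washing machine: 648 W × 2.18 h × 7 d = 9,888 Wh = 9.888 kWh
microwave oven: 936 W × 10.3 h × 7 d = 67,486 Wh = 67.49 kWh
Total energy = 56.94 + 144.3 + 30.56 + 9.888 + 67.49 = 309.2 kWh
Cost = 309.2 kWh × €0.0875 = €27.06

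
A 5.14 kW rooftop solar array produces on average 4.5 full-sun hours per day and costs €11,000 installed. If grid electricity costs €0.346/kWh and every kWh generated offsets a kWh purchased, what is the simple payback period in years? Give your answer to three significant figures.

3.77 years

Daily generation = 5.14 kW × 4.5 h = 23.13 kWh
Annual generation = 23.13 × 365 = 8442.4 kWh
Annual savings = 8442.4 × €0.346 = €2,921.09
Payback = €11,000 / €2,921.09 = 3.77 years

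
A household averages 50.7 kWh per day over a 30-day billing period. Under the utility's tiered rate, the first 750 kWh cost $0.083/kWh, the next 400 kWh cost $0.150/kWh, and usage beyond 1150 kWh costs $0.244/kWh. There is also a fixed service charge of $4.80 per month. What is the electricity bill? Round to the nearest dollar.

$218

Usage = 50.7 kWh/day × 30 days = 1521 kWh
First 750 kWh × $0.083 = $62.25
Next 400 kWh × $0.150 = $60.00
Remaining 371 kWh × $0.244 = $90.52
Energy charge = $212.77; + service $4.80 = $217.57 ≈ $218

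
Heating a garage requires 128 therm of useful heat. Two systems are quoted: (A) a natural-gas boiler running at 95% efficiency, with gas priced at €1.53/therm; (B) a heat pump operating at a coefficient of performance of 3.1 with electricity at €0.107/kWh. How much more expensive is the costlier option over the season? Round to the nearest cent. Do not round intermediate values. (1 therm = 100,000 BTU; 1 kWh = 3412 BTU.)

Heat load = 128 therm × 100,000 = 12,800,000 BTU
Gas: input = 12,800,000 / 0.95 = 13,473,684 BTU = 134.7 therm → 134.7 × €1.53 = €206.15
Heat pump: 12,800,000 BTU / 3412 = 3,751 kWh heat; / 3.1 = 1,210 kWh in → × €0.107 = €129.49
Difference = |€206.15 − €129.49| = €76.66

€76.66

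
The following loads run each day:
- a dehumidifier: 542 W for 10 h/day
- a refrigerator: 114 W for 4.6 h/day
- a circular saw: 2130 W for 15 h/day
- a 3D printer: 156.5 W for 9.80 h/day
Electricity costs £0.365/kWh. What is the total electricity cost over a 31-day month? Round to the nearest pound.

dehumidifier: 542 W × 10 h × 31 d = 168,020 Wh = 168 kWh
refrigerator: 114 W × 4.6 h × 31 d = 16,256 Wh = 16.26 kWh
circular saw: 2130 W × 15 h × 31 d = 990,450 Wh = 990.5 kWh
3D printer: 156.5 W × 9.80 h × 31 d = 47,545 Wh = 47.54 kWh
Total energy = 168 + 16.26 + 990.5 + 47.54 = 1,222 kWh
Cost = 1,222 kWh × £0.365 = £446.13 ≈ £446

£446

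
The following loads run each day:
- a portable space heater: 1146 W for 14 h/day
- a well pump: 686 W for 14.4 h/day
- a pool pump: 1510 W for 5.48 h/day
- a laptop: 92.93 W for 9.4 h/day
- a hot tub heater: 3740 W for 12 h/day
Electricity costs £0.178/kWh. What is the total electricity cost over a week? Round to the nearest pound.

£100

portable space heater: 1146 W × 14 h × 7 d = 112,308 Wh = 112.3 kWh
well pump: 686 W × 14.4 h × 7 d = 69,149 Wh = 69.15 kWh
pool pump: 1510 W × 5.48 h × 7 d = 57,924 Wh = 57.92 kWh
laptop: 92.93 W × 9.4 h × 7 d = 6,115 Wh = 6.115 kWh
hot tub heater: 3740 W × 12 h × 7 d = 314,160 Wh = 314.2 kWh
Total energy = 112.3 + 69.15 + 57.92 + 6.115 + 314.2 = 559.7 kWh
Cost = 559.7 kWh × £0.178 = £99.62 ≈ £100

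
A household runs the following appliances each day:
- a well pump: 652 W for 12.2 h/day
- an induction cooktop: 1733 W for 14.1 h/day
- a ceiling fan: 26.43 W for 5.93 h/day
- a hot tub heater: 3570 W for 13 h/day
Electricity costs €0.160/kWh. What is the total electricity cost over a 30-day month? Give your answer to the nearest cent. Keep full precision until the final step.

well pump: 652 W × 12.2 h × 30 d = 238,632 Wh = 238.6 kWh
induction cooktop: 1733 W × 14.1 h × 30 d = 733,059 Wh = 733.1 kWh
ceiling fan: 26.43 W × 5.93 h × 30 d = 4,702 Wh = 4.702 kWh
hot tub heater: 3570 W × 13 h × 30 d = 1,392,300 Wh = 1,392 kWh
Total energy = 238.6 + 733.1 + 4.702 + 1,392 = 2,369 kWh
Cost = 2,369 kWh × €0.160 = €378.99

€378.99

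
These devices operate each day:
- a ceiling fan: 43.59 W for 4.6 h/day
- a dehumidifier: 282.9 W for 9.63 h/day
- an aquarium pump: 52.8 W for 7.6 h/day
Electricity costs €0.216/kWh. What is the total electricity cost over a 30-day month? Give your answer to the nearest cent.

ceiling fan: 43.59 W × 4.6 h × 30 d = 6,015 Wh = 6.015 kWh
dehumidifier: 282.9 W × 9.63 h × 30 d = 81,730 Wh = 81.73 kWh
aquarium pump: 52.8 W × 7.6 h × 30 d = 12,038 Wh = 12.04 kWh
Total energy = 6.015 + 81.73 + 12.04 = 99.78 kWh
Cost = 99.78 kWh × €0.216 = €21.55

€21.55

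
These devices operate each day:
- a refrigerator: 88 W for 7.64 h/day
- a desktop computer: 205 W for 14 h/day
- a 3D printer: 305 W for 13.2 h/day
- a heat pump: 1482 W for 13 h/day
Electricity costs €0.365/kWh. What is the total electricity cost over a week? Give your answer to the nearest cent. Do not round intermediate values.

refrigerator: 88 W × 7.64 h × 7 d = 4,706 Wh = 4.706 kWh
desktop computer: 205 W × 14 h × 7 d = 20,090 Wh = 20.09 kWh
3D printer: 305 W × 13.2 h × 7 d = 28,182 Wh = 28.18 kWh
heat pump: 1482 W × 13 h × 7 d = 134,862 Wh = 134.9 kWh
Total energy = 4.706 + 20.09 + 28.18 + 134.9 = 187.8 kWh
Cost = 187.8 kWh × €0.365 = €68.56

€68.56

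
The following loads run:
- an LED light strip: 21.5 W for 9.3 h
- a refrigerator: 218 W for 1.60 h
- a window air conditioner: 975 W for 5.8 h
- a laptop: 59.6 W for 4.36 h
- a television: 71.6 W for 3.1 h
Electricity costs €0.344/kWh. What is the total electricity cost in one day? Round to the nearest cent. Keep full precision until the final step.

LED light strip: 21.5 W × 9.3 h = 200 Wh = 0.2 kWh
refrigerator: 218 W × 1.60 h = 349 Wh = 0.3488 kWh
window air conditioner: 975 W × 5.8 h = 5,655 Wh = 5.655 kWh
laptop: 59.6 W × 4.36 h = 260 Wh = 0.2599 kWh
television: 71.6 W × 3.1 h = 222 Wh = 0.222 kWh
Total energy = 0.2 + 0.3488 + 5.655 + 0.2599 + 0.222 = 6.686 kWh
Cost = 6.686 kWh × €0.344 = €2.30

€2.30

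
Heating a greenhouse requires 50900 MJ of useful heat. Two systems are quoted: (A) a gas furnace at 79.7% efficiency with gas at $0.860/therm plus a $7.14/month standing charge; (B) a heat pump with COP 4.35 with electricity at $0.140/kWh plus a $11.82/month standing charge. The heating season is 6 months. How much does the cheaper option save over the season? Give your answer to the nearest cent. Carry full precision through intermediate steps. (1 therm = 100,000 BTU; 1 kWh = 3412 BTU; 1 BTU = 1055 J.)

Heat load = 50900 MJ = 50,900,000,000 J / 1055 = 48,246,445 BTU
Gas: input = 48,246,445 / 0.797 = 60,535,063 BTU = 605.4 therm → 605.4 × $0.860 = $520.60; + 6 × $7.14 standing = $563.44
Heat pump: 48,246,445 BTU / 3412 = 14,140 kWh heat; / 4.35 = 3,251 kWh in → × $0.140 = $455.09; + 6 × $11.82 standing = $526.01
Difference = |$563.44 − $526.01| = $37.43

$37.43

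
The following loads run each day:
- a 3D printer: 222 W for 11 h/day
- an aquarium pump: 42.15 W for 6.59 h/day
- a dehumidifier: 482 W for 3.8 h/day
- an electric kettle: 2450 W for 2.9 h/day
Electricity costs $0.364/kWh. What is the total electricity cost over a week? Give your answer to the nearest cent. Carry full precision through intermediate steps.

$29.70

3D printer: 222 W × 11 h × 7 d = 17,094 Wh = 17.09 kWh
aquarium pump: 42.15 W × 6.59 h × 7 d = 1,944 Wh = 1.944 kWh
dehumidifier: 482 W × 3.8 h × 7 d = 12,821 Wh = 12.82 kWh
electric kettle: 2450 W × 2.9 h × 7 d = 49,735 Wh = 49.73 kWh
Total energy = 17.09 + 1.944 + 12.82 + 49.73 = 81.59 kWh
Cost = 81.59 kWh × $0.364 = $29.70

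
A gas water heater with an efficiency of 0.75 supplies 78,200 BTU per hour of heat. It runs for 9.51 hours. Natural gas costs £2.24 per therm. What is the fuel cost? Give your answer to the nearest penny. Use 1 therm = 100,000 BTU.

£22.21

Heat delivered = 78,200 BTU/h × 9.51 h = 743,682 BTU
Gas input = 743,682 / 0.75 = 991,576 BTU
= 991,576 / 100,000 = 9.916 therm
Cost = 9.916 × £2.24/therm = £22.21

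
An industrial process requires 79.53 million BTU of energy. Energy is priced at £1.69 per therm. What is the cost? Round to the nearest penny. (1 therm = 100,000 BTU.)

79.53 million BTU × (10 therm/million BTU) = 795.3 therm
Cost = 795.3 therm × £1.69/therm = £1,344.06

£1344.06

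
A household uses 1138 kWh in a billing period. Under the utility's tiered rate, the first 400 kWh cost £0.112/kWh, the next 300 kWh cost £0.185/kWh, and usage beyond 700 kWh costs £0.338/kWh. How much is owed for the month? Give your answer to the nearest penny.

First 400 kWh × £0.112 = £44.80
Next 300 kWh × £0.185 = £55.50
Remaining 438 kWh × £0.338 = £148.04
Total = £248.34

£248.34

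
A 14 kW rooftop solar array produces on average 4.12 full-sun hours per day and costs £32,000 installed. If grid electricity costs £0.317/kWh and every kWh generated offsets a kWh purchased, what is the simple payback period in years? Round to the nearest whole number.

5 years

Daily generation = 14 kW × 4.12 h = 57.68 kWh
Annual generation = 57.68 × 365 = 21053 kWh
Annual savings = 21053 × £0.317 = £6,673.86
Payback = £32,000 / £6,673.86 = 4.79 years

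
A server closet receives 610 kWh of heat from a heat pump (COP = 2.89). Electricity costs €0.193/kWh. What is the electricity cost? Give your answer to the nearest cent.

€40.74

Electrical input = 610 kWh / 2.89 = 211.1 kWh
Cost = 211.1 × €0.193/kWh = €40.74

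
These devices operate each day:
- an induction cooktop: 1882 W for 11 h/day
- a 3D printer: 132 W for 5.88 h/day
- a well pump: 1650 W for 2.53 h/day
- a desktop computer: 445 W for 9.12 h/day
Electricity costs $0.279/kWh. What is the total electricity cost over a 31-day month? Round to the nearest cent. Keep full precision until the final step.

$256.97

induction cooktop: 1882 W × 11 h × 31 d = 641,762 Wh = 641.8 kWh
3D printer: 132 W × 5.88 h × 31 d = 24,061 Wh = 24.06 kWh
well pump: 1650 W × 2.53 h × 31 d = 129,410 Wh = 129.4 kWh
desktop computer: 445 W × 9.12 h × 31 d = 125,810 Wh = 125.8 kWh
Total energy = 641.8 + 24.06 + 129.4 + 125.8 = 921 kWh
Cost = 921 kWh × $0.279 = $256.97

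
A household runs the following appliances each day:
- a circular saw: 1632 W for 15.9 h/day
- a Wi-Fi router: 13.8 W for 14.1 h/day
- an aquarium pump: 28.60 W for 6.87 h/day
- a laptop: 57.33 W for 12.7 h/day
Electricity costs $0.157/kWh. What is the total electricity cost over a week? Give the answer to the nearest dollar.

$30

circular saw: 1632 W × 15.9 h × 7 d = 181,642 Wh = 181.6 kWh
Wi-Fi router: 13.8 W × 14.1 h × 7 d = 1,362 Wh = 1.362 kWh
aquarium pump: 28.60 W × 6.87 h × 7 d = 1,375 Wh = 1.375 kWh
laptop: 57.33 W × 12.7 h × 7 d = 5,097 Wh = 5.097 kWh
Total energy = 181.6 + 1.362 + 1.375 + 5.097 = 189.5 kWh
Cost = 189.5 kWh × $0.157 = $29.75 ≈ $30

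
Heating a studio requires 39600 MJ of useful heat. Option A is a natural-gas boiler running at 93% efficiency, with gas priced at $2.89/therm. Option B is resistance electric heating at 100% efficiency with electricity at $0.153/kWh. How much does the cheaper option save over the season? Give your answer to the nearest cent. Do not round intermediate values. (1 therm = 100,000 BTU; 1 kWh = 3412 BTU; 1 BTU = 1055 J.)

$516.73

Heat load = 39600 MJ = 39,600,000,000 J / 1055 = 37,535,545 BTU
Gas: input = 37,535,545 / 0.93 = 40,360,801 BTU = 403.6 therm → 403.6 × $2.89 = $1,166.43
Electric: 37,535,545 BTU / 3412 = 11,000 kWh → × $0.153 = $1,683.16
Difference = |$1,166.43 − $1,683.16| = $516.73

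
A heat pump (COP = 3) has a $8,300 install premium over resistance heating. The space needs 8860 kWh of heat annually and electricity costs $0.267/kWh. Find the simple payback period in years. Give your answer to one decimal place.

5.3 years

Resistance: 8860 kWh × $0.267 = $2,365.62/yr
Heat pump: 8860 / 3 = 2953 kWh in → × $0.267 = $788.54/yr
Annual savings = $1,577.08
Payback = $8,300 / $1,577.08 = 5.26 years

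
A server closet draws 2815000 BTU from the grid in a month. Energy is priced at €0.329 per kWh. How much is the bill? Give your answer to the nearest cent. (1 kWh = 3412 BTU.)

€271.43

2815000 BTU × (0.00029308 kWh/BTU) = 825 kWh
Cost = 825 kWh × €0.329/kWh = €271.43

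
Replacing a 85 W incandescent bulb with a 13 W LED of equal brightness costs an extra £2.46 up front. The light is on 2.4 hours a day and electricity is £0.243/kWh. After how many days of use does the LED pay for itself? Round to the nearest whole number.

59 days

Power saved = 85 − 13 = 72 W
Daily energy saved = 72 W × 2.4 h = 172.8 Wh = 0.1728 kWh
Daily savings = 0.1728 × £0.243 = £0.0420
Payback = £2.46 / £0.0420 per day = 58.58 days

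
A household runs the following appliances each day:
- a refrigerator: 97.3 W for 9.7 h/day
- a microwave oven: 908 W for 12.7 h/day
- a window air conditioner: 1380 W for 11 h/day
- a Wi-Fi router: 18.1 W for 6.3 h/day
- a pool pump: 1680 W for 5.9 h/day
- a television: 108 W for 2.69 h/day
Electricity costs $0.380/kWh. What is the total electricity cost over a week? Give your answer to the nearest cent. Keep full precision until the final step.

$101.01

refrigerator: 97.3 W × 9.7 h × 7 d = 6,607 Wh = 6.607 kWh
microwave oven: 908 W × 12.7 h × 7 d = 80,721 Wh = 80.72 kWh
window air conditioner: 1380 W × 11 h × 7 d = 106,260 Wh = 106.3 kWh
Wi-Fi router: 18.1 W × 6.3 h × 7 d = 798 Wh = 0.7982 kWh
pool pump: 1680 W × 5.9 h × 7 d = 69,384 Wh = 69.38 kWh
television: 108 W × 2.69 h × 7 d = 2,034 Wh = 2.034 kWh
Total energy = 6.607 + 80.72 + 106.3 + 0.7982 + 69.38 + 2.034 = 265.8 kWh
Cost = 265.8 kWh × $0.380 = $101.01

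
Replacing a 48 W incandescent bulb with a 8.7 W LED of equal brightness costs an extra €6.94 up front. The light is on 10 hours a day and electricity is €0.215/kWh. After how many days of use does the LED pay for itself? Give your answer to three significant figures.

82.1 days

Power saved = 48 − 8.7 = 39.3 W
Daily energy saved = 39.3 W × 10 h = 393 Wh = 0.393 kWh
Daily savings = 0.393 × €0.215 = €0.0845
Payback = €6.94 / €0.0845 per day = 82.14 days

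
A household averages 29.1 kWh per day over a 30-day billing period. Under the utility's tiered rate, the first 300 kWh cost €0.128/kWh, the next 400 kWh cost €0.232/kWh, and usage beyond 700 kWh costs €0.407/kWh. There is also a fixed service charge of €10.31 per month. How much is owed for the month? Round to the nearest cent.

Usage = 29.1 kWh/day × 30 days = 873 kWh
First 300 kWh × €0.128 = €38.40
Next 400 kWh × €0.232 = €92.80
Remaining 173 kWh × €0.407 = €70.41
Energy charge = €201.61; + service €10.31 = €211.92

€211.92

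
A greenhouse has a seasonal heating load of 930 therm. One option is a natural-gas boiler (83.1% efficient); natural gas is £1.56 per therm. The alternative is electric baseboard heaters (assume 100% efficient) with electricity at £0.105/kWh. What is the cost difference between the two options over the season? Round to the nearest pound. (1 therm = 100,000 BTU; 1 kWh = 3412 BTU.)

£1116

Heat load = 930 therm × 100,000 = 93,000,000 BTU
Gas: input = 93,000,000 / 0.831 = 111,913,357 BTU = 1,119 therm → 1,119 × £1.56 = £1,745.85
Electric: 93,000,000 BTU / 3412 = 27,260 kWh → × £0.105 = £2,861.96
Difference = |£1,745.85 − £2,861.96| = £1,116.11 ≈ £1116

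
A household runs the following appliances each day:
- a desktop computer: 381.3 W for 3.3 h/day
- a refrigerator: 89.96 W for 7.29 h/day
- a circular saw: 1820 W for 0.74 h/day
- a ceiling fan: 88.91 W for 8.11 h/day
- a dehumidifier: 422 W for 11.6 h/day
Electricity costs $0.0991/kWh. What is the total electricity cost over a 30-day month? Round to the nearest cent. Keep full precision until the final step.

$26.39

desktop computer: 381.3 W × 3.3 h × 30 d = 37,749 Wh = 37.75 kWh
refrigerator: 89.96 W × 7.29 h × 30 d = 19,674 Wh = 19.67 kWh
circular saw: 1820 W × 0.74 h × 30 d = 40,404 Wh = 40.4 kWh
ceiling fan: 88.91 W × 8.11 h × 30 d = 21,632 Wh = 21.63 kWh
dehumidifier: 422 W × 11.6 h × 30 d = 146,856 Wh = 146.9 kWh
Total energy = 37.75 + 19.67 + 40.4 + 21.63 + 146.9 = 266.3 kWh
Cost = 266.3 kWh × $0.0991 = $26.39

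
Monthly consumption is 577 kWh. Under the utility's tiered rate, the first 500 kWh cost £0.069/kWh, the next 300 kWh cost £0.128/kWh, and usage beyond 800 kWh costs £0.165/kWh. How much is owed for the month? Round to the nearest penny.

First 500 kWh × £0.069 = £34.50
Next 77 kWh × £0.128 = £9.86
Remaining tier: 0 kWh (not reached)
Total = £44.36

£44.36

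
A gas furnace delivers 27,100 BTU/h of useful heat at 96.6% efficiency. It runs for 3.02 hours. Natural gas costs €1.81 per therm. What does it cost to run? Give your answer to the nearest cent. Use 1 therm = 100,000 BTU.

€1.53

Heat delivered = 27,100 BTU/h × 3.02 h = 81,842 BTU
Gas input = 81,842 / 0.966 = 84,723 BTU
= 84,723 / 100,000 = 0.8472 therm
Cost = 0.8472 × €1.81/therm = €1.53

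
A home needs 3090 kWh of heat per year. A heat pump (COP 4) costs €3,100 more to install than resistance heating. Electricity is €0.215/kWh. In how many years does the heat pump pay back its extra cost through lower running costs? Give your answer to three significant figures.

Resistance: 3090 kWh × €0.215 = €664.35/yr
Heat pump: 3090 / 4 = 772.5 kWh in → × €0.215 = €166.09/yr
Annual savings = €498.26
Payback = €3,100 / €498.26 = 6.22 years

6.22 years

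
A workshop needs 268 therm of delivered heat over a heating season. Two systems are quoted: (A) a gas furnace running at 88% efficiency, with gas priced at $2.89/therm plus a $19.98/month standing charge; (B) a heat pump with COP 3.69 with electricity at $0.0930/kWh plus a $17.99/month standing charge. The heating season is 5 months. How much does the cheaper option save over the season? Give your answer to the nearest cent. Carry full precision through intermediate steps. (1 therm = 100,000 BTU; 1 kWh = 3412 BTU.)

$692.12

Heat load = 268 therm × 100,000 = 26,800,000 BTU
Gas: input = 26,800,000 / 0.88 = 30,454,545 BTU = 304.5 therm → 304.5 × $2.89 = $880.14; + 5 × $19.98 standing = $980.04
Heat pump: 26,800,000 BTU / 3412 = 7,855 kWh heat; / 3.69 = 2,129 kWh in → × $0.0930 = $197.96; + 5 × $17.99 standing = $287.91
Difference = |$980.04 − $287.91| = $692.12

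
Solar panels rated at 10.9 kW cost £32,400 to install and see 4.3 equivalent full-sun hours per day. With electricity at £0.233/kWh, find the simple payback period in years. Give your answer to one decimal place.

8.1 years

Daily generation = 10.9 kW × 4.3 h = 46.87 kWh
Annual generation = 46.87 × 365 = 17108 kWh
Annual savings = 17108 × £0.233 = £3,986.06
Payback = £32,400 / £3,986.06 = 8.13 years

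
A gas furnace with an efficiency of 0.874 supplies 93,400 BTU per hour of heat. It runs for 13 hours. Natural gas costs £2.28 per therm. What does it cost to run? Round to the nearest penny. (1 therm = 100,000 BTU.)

Heat delivered = 93,400 BTU/h × 13 h = 1,214,200 BTU
Gas input = 1,214,200 / 0.874 = 1,389,245 BTU
= 1,389,245 / 100,000 = 13.89 therm
Cost = 13.89 × £2.28/therm = £31.67

£31.67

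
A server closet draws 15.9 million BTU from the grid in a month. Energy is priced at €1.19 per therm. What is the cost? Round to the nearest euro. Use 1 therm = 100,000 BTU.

15.9 million BTU × (10 therm/million BTU) = 159 therm
Cost = 159 therm × €1.19/therm = €189.21 ≈ €189

€189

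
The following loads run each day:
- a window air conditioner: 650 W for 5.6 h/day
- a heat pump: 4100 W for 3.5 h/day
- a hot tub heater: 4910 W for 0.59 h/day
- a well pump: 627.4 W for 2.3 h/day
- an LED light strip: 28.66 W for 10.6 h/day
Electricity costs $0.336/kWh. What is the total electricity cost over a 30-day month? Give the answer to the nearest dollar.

$228

window air conditioner: 650 W × 5.6 h × 30 d = 109,200 Wh = 109.2 kWh
heat pump: 4100 W × 3.5 h × 30 d = 430,500 Wh = 430.5 kWh
hot tub heater: 4910 W × 0.59 h × 30 d = 86,907 Wh = 86.91 kWh
well pump: 627.4 W × 2.3 h × 30 d = 43,291 Wh = 43.29 kWh
LED light strip: 28.66 W × 10.6 h × 30 d = 9,114 Wh = 9.114 kWh
Total energy = 109.2 + 430.5 + 86.91 + 43.29 + 9.114 = 679 kWh
Cost = 679 kWh × $0.336 = $228.15 ≈ $228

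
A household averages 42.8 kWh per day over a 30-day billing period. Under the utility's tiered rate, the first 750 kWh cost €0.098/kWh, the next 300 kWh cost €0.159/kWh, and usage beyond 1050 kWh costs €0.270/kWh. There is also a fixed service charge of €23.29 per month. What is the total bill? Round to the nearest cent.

€207.67

Usage = 42.8 kWh/day × 30 days = 1284 kWh
First 750 kWh × €0.098 = €73.50
Next 300 kWh × €0.159 = €47.70
Remaining 234 kWh × €0.270 = €63.18
Energy charge = €184.38; + service €23.29 = €207.67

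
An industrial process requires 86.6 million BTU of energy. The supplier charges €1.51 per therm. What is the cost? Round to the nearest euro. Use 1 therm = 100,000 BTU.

€1308

86.6 million BTU × (10 therm/million BTU) = 866 therm
Cost = 866 therm × €1.51/therm = €1,307.66 ≈ €1308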